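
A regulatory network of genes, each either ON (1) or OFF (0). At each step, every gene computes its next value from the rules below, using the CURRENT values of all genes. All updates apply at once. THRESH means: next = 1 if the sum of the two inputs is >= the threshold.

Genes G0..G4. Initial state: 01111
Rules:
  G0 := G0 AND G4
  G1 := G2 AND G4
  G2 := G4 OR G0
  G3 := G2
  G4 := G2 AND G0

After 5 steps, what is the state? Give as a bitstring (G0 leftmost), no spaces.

Step 1: G0=G0&G4=0&1=0 G1=G2&G4=1&1=1 G2=G4|G0=1|0=1 G3=G2=1 G4=G2&G0=1&0=0 -> 01110
Step 2: G0=G0&G4=0&0=0 G1=G2&G4=1&0=0 G2=G4|G0=0|0=0 G3=G2=1 G4=G2&G0=1&0=0 -> 00010
Step 3: G0=G0&G4=0&0=0 G1=G2&G4=0&0=0 G2=G4|G0=0|0=0 G3=G2=0 G4=G2&G0=0&0=0 -> 00000
Step 4: G0=G0&G4=0&0=0 G1=G2&G4=0&0=0 G2=G4|G0=0|0=0 G3=G2=0 G4=G2&G0=0&0=0 -> 00000
Step 5: G0=G0&G4=0&0=0 G1=G2&G4=0&0=0 G2=G4|G0=0|0=0 G3=G2=0 G4=G2&G0=0&0=0 -> 00000

00000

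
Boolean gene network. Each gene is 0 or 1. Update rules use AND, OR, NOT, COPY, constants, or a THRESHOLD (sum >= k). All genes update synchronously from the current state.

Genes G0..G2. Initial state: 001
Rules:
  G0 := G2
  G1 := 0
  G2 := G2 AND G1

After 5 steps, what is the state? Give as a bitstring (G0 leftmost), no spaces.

Step 1: G0=G2=1 G1=0(const) G2=G2&G1=1&0=0 -> 100
Step 2: G0=G2=0 G1=0(const) G2=G2&G1=0&0=0 -> 000
Step 3: G0=G2=0 G1=0(const) G2=G2&G1=0&0=0 -> 000
Step 4: G0=G2=0 G1=0(const) G2=G2&G1=0&0=0 -> 000
Step 5: G0=G2=0 G1=0(const) G2=G2&G1=0&0=0 -> 000

000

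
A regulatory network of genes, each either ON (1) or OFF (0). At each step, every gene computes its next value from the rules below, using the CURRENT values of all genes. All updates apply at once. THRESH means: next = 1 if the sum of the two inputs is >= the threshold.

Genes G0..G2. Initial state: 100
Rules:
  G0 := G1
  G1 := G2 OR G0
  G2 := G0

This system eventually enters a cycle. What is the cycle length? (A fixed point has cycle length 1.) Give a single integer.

Step 0: 100
Step 1: G0=G1=0 G1=G2|G0=0|1=1 G2=G0=1 -> 011
Step 2: G0=G1=1 G1=G2|G0=1|0=1 G2=G0=0 -> 110
Step 3: G0=G1=1 G1=G2|G0=0|1=1 G2=G0=1 -> 111
Step 4: G0=G1=1 G1=G2|G0=1|1=1 G2=G0=1 -> 111
State from step 4 equals state from step 3 -> cycle length 1

Answer: 1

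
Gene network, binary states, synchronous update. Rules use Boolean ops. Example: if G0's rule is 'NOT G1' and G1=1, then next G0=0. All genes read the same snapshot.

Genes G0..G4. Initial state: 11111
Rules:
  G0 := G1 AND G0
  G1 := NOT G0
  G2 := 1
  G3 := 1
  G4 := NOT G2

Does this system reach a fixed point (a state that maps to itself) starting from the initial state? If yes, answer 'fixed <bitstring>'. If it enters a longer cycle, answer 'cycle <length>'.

Answer: fixed 01110

Derivation:
Step 0: 11111
Step 1: G0=G1&G0=1&1=1 G1=NOT G0=NOT 1=0 G2=1(const) G3=1(const) G4=NOT G2=NOT 1=0 -> 10110
Step 2: G0=G1&G0=0&1=0 G1=NOT G0=NOT 1=0 G2=1(const) G3=1(const) G4=NOT G2=NOT 1=0 -> 00110
Step 3: G0=G1&G0=0&0=0 G1=NOT G0=NOT 0=1 G2=1(const) G3=1(const) G4=NOT G2=NOT 1=0 -> 01110
Step 4: G0=G1&G0=1&0=0 G1=NOT G0=NOT 0=1 G2=1(const) G3=1(const) G4=NOT G2=NOT 1=0 -> 01110
Fixed point reached at step 3: 01110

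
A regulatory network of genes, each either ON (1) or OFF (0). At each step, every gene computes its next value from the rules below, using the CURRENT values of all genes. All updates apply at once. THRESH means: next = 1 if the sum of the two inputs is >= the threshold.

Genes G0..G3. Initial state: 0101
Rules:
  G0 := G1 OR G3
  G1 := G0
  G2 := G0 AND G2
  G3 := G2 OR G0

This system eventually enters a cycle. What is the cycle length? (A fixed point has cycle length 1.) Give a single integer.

Step 0: 0101
Step 1: G0=G1|G3=1|1=1 G1=G0=0 G2=G0&G2=0&0=0 G3=G2|G0=0|0=0 -> 1000
Step 2: G0=G1|G3=0|0=0 G1=G0=1 G2=G0&G2=1&0=0 G3=G2|G0=0|1=1 -> 0101
State from step 2 equals state from step 0 -> cycle length 2

Answer: 2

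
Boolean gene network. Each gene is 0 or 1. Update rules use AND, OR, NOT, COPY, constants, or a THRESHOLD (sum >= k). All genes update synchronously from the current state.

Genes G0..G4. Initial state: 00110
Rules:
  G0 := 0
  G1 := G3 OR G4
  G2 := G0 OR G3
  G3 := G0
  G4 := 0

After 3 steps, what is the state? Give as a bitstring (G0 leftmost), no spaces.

Step 1: G0=0(const) G1=G3|G4=1|0=1 G2=G0|G3=0|1=1 G3=G0=0 G4=0(const) -> 01100
Step 2: G0=0(const) G1=G3|G4=0|0=0 G2=G0|G3=0|0=0 G3=G0=0 G4=0(const) -> 00000
Step 3: G0=0(const) G1=G3|G4=0|0=0 G2=G0|G3=0|0=0 G3=G0=0 G4=0(const) -> 00000

00000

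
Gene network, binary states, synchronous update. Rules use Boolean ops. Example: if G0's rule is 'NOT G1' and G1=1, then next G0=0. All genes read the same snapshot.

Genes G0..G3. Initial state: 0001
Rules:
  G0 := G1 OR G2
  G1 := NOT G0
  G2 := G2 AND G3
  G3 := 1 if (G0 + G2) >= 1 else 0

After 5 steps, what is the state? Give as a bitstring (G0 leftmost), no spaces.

Step 1: G0=G1|G2=0|0=0 G1=NOT G0=NOT 0=1 G2=G2&G3=0&1=0 G3=(0+0>=1)=0 -> 0100
Step 2: G0=G1|G2=1|0=1 G1=NOT G0=NOT 0=1 G2=G2&G3=0&0=0 G3=(0+0>=1)=0 -> 1100
Step 3: G0=G1|G2=1|0=1 G1=NOT G0=NOT 1=0 G2=G2&G3=0&0=0 G3=(1+0>=1)=1 -> 1001
Step 4: G0=G1|G2=0|0=0 G1=NOT G0=NOT 1=0 G2=G2&G3=0&1=0 G3=(1+0>=1)=1 -> 0001
Step 5: G0=G1|G2=0|0=0 G1=NOT G0=NOT 0=1 G2=G2&G3=0&1=0 G3=(0+0>=1)=0 -> 0100

0100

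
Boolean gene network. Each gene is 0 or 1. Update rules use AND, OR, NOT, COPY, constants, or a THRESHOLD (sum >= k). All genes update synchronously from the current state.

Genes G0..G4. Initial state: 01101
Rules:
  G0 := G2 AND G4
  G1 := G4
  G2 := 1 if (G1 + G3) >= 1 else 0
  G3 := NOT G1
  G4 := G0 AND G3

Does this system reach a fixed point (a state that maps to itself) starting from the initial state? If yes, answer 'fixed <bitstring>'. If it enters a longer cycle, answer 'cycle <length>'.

Answer: fixed 00110

Derivation:
Step 0: 01101
Step 1: G0=G2&G4=1&1=1 G1=G4=1 G2=(1+0>=1)=1 G3=NOT G1=NOT 1=0 G4=G0&G3=0&0=0 -> 11100
Step 2: G0=G2&G4=1&0=0 G1=G4=0 G2=(1+0>=1)=1 G3=NOT G1=NOT 1=0 G4=G0&G3=1&0=0 -> 00100
Step 3: G0=G2&G4=1&0=0 G1=G4=0 G2=(0+0>=1)=0 G3=NOT G1=NOT 0=1 G4=G0&G3=0&0=0 -> 00010
Step 4: G0=G2&G4=0&0=0 G1=G4=0 G2=(0+1>=1)=1 G3=NOT G1=NOT 0=1 G4=G0&G3=0&1=0 -> 00110
Step 5: G0=G2&G4=1&0=0 G1=G4=0 G2=(0+1>=1)=1 G3=NOT G1=NOT 0=1 G4=G0&G3=0&1=0 -> 00110
Fixed point reached at step 4: 00110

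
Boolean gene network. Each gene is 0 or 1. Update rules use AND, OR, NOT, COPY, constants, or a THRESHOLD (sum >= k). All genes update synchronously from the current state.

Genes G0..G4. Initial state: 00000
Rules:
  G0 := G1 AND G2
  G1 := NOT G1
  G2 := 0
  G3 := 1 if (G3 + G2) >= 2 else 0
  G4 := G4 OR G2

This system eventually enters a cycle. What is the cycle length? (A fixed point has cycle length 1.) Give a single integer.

Step 0: 00000
Step 1: G0=G1&G2=0&0=0 G1=NOT G1=NOT 0=1 G2=0(const) G3=(0+0>=2)=0 G4=G4|G2=0|0=0 -> 01000
Step 2: G0=G1&G2=1&0=0 G1=NOT G1=NOT 1=0 G2=0(const) G3=(0+0>=2)=0 G4=G4|G2=0|0=0 -> 00000
State from step 2 equals state from step 0 -> cycle length 2

Answer: 2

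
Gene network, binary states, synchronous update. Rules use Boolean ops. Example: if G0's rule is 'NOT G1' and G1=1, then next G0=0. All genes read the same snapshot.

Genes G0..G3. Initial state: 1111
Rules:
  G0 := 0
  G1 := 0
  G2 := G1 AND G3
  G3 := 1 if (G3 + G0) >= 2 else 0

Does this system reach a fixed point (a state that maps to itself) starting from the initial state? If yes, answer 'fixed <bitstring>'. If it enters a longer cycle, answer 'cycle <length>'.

Step 0: 1111
Step 1: G0=0(const) G1=0(const) G2=G1&G3=1&1=1 G3=(1+1>=2)=1 -> 0011
Step 2: G0=0(const) G1=0(const) G2=G1&G3=0&1=0 G3=(1+0>=2)=0 -> 0000
Step 3: G0=0(const) G1=0(const) G2=G1&G3=0&0=0 G3=(0+0>=2)=0 -> 0000
Fixed point reached at step 2: 0000

Answer: fixed 0000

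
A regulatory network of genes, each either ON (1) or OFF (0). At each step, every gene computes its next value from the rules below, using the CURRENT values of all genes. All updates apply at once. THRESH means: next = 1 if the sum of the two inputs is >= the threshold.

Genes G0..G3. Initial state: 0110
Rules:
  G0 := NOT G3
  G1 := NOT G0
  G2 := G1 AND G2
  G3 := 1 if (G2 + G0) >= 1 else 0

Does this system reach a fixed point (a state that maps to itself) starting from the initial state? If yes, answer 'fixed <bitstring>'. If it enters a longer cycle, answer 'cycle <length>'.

Step 0: 0110
Step 1: G0=NOT G3=NOT 0=1 G1=NOT G0=NOT 0=1 G2=G1&G2=1&1=1 G3=(1+0>=1)=1 -> 1111
Step 2: G0=NOT G3=NOT 1=0 G1=NOT G0=NOT 1=0 G2=G1&G2=1&1=1 G3=(1+1>=1)=1 -> 0011
Step 3: G0=NOT G3=NOT 1=0 G1=NOT G0=NOT 0=1 G2=G1&G2=0&1=0 G3=(1+0>=1)=1 -> 0101
Step 4: G0=NOT G3=NOT 1=0 G1=NOT G0=NOT 0=1 G2=G1&G2=1&0=0 G3=(0+0>=1)=0 -> 0100
Step 5: G0=NOT G3=NOT 0=1 G1=NOT G0=NOT 0=1 G2=G1&G2=1&0=0 G3=(0+0>=1)=0 -> 1100
Step 6: G0=NOT G3=NOT 0=1 G1=NOT G0=NOT 1=0 G2=G1&G2=1&0=0 G3=(0+1>=1)=1 -> 1001
Step 7: G0=NOT G3=NOT 1=0 G1=NOT G0=NOT 1=0 G2=G1&G2=0&0=0 G3=(0+1>=1)=1 -> 0001
Step 8: G0=NOT G3=NOT 1=0 G1=NOT G0=NOT 0=1 G2=G1&G2=0&0=0 G3=(0+0>=1)=0 -> 0100
Cycle of length 4 starting at step 4 -> no fixed point

Answer: cycle 4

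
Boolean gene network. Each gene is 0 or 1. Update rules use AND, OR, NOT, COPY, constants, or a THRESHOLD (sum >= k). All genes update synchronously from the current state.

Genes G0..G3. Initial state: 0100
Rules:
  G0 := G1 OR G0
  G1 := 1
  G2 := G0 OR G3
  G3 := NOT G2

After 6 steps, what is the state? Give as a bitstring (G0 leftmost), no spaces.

Step 1: G0=G1|G0=1|0=1 G1=1(const) G2=G0|G3=0|0=0 G3=NOT G2=NOT 0=1 -> 1101
Step 2: G0=G1|G0=1|1=1 G1=1(const) G2=G0|G3=1|1=1 G3=NOT G2=NOT 0=1 -> 1111
Step 3: G0=G1|G0=1|1=1 G1=1(const) G2=G0|G3=1|1=1 G3=NOT G2=NOT 1=0 -> 1110
Step 4: G0=G1|G0=1|1=1 G1=1(const) G2=G0|G3=1|0=1 G3=NOT G2=NOT 1=0 -> 1110
Step 5: G0=G1|G0=1|1=1 G1=1(const) G2=G0|G3=1|0=1 G3=NOT G2=NOT 1=0 -> 1110
Step 6: G0=G1|G0=1|1=1 G1=1(const) G2=G0|G3=1|0=1 G3=NOT G2=NOT 1=0 -> 1110

1110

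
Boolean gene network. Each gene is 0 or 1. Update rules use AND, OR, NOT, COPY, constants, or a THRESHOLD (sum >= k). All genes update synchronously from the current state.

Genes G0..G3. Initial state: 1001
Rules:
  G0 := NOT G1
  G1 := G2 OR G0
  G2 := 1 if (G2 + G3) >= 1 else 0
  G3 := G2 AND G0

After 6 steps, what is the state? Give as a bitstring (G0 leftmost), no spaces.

Step 1: G0=NOT G1=NOT 0=1 G1=G2|G0=0|1=1 G2=(0+1>=1)=1 G3=G2&G0=0&1=0 -> 1110
Step 2: G0=NOT G1=NOT 1=0 G1=G2|G0=1|1=1 G2=(1+0>=1)=1 G3=G2&G0=1&1=1 -> 0111
Step 3: G0=NOT G1=NOT 1=0 G1=G2|G0=1|0=1 G2=(1+1>=1)=1 G3=G2&G0=1&0=0 -> 0110
Step 4: G0=NOT G1=NOT 1=0 G1=G2|G0=1|0=1 G2=(1+0>=1)=1 G3=G2&G0=1&0=0 -> 0110
Step 5: G0=NOT G1=NOT 1=0 G1=G2|G0=1|0=1 G2=(1+0>=1)=1 G3=G2&G0=1&0=0 -> 0110
Step 6: G0=NOT G1=NOT 1=0 G1=G2|G0=1|0=1 G2=(1+0>=1)=1 G3=G2&G0=1&0=0 -> 0110

0110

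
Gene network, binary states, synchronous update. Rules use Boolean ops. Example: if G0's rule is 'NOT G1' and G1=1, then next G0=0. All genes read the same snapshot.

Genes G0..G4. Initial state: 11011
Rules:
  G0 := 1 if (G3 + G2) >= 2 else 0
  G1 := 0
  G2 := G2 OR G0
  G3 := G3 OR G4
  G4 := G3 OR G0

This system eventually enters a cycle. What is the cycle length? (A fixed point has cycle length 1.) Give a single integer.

Answer: 1

Derivation:
Step 0: 11011
Step 1: G0=(1+0>=2)=0 G1=0(const) G2=G2|G0=0|1=1 G3=G3|G4=1|1=1 G4=G3|G0=1|1=1 -> 00111
Step 2: G0=(1+1>=2)=1 G1=0(const) G2=G2|G0=1|0=1 G3=G3|G4=1|1=1 G4=G3|G0=1|0=1 -> 10111
Step 3: G0=(1+1>=2)=1 G1=0(const) G2=G2|G0=1|1=1 G3=G3|G4=1|1=1 G4=G3|G0=1|1=1 -> 10111
State from step 3 equals state from step 2 -> cycle length 1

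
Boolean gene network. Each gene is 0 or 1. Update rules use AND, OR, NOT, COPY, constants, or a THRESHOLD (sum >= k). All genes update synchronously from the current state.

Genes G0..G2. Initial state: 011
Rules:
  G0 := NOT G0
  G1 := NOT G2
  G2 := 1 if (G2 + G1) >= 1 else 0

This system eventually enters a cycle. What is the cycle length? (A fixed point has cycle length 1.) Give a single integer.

Step 0: 011
Step 1: G0=NOT G0=NOT 0=1 G1=NOT G2=NOT 1=0 G2=(1+1>=1)=1 -> 101
Step 2: G0=NOT G0=NOT 1=0 G1=NOT G2=NOT 1=0 G2=(1+0>=1)=1 -> 001
Step 3: G0=NOT G0=NOT 0=1 G1=NOT G2=NOT 1=0 G2=(1+0>=1)=1 -> 101
State from step 3 equals state from step 1 -> cycle length 2

Answer: 2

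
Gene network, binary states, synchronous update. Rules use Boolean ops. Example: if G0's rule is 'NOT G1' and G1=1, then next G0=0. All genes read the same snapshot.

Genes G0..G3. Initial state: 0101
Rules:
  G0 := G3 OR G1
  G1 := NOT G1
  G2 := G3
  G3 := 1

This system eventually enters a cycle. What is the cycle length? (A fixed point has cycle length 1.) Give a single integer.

Answer: 2

Derivation:
Step 0: 0101
Step 1: G0=G3|G1=1|1=1 G1=NOT G1=NOT 1=0 G2=G3=1 G3=1(const) -> 1011
Step 2: G0=G3|G1=1|0=1 G1=NOT G1=NOT 0=1 G2=G3=1 G3=1(const) -> 1111
Step 3: G0=G3|G1=1|1=1 G1=NOT G1=NOT 1=0 G2=G3=1 G3=1(const) -> 1011
State from step 3 equals state from step 1 -> cycle length 2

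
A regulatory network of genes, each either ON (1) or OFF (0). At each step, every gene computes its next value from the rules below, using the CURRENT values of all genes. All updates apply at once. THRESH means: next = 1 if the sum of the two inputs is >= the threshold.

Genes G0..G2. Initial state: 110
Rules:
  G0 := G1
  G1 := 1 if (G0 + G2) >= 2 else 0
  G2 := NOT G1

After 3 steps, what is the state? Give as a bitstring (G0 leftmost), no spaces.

Step 1: G0=G1=1 G1=(1+0>=2)=0 G2=NOT G1=NOT 1=0 -> 100
Step 2: G0=G1=0 G1=(1+0>=2)=0 G2=NOT G1=NOT 0=1 -> 001
Step 3: G0=G1=0 G1=(0+1>=2)=0 G2=NOT G1=NOT 0=1 -> 001

001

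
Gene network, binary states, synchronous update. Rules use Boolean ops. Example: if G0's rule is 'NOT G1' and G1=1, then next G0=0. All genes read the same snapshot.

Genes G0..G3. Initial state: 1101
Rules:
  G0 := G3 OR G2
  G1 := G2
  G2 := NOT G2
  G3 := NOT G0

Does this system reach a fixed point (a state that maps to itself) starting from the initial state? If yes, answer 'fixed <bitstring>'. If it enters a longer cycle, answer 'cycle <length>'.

Step 0: 1101
Step 1: G0=G3|G2=1|0=1 G1=G2=0 G2=NOT G2=NOT 0=1 G3=NOT G0=NOT 1=0 -> 1010
Step 2: G0=G3|G2=0|1=1 G1=G2=1 G2=NOT G2=NOT 1=0 G3=NOT G0=NOT 1=0 -> 1100
Step 3: G0=G3|G2=0|0=0 G1=G2=0 G2=NOT G2=NOT 0=1 G3=NOT G0=NOT 1=0 -> 0010
Step 4: G0=G3|G2=0|1=1 G1=G2=1 G2=NOT G2=NOT 1=0 G3=NOT G0=NOT 0=1 -> 1101
Cycle of length 4 starting at step 0 -> no fixed point

Answer: cycle 4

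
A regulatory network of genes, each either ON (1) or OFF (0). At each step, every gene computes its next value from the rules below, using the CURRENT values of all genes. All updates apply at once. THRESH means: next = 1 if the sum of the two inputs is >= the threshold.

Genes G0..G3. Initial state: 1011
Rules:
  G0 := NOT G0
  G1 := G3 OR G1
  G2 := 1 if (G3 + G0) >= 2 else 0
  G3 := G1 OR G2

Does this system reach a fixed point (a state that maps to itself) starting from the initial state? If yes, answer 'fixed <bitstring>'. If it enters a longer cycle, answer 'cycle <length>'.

Step 0: 1011
Step 1: G0=NOT G0=NOT 1=0 G1=G3|G1=1|0=1 G2=(1+1>=2)=1 G3=G1|G2=0|1=1 -> 0111
Step 2: G0=NOT G0=NOT 0=1 G1=G3|G1=1|1=1 G2=(1+0>=2)=0 G3=G1|G2=1|1=1 -> 1101
Step 3: G0=NOT G0=NOT 1=0 G1=G3|G1=1|1=1 G2=(1+1>=2)=1 G3=G1|G2=1|0=1 -> 0111
Cycle of length 2 starting at step 1 -> no fixed point

Answer: cycle 2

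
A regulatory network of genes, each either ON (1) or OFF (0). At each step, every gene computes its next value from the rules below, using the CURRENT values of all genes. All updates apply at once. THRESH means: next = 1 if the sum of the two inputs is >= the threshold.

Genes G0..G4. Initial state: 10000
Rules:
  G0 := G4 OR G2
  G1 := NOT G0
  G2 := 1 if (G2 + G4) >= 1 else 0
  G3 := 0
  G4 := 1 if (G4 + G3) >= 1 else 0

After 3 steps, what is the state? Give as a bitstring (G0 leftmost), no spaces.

Step 1: G0=G4|G2=0|0=0 G1=NOT G0=NOT 1=0 G2=(0+0>=1)=0 G3=0(const) G4=(0+0>=1)=0 -> 00000
Step 2: G0=G4|G2=0|0=0 G1=NOT G0=NOT 0=1 G2=(0+0>=1)=0 G3=0(const) G4=(0+0>=1)=0 -> 01000
Step 3: G0=G4|G2=0|0=0 G1=NOT G0=NOT 0=1 G2=(0+0>=1)=0 G3=0(const) G4=(0+0>=1)=0 -> 01000

01000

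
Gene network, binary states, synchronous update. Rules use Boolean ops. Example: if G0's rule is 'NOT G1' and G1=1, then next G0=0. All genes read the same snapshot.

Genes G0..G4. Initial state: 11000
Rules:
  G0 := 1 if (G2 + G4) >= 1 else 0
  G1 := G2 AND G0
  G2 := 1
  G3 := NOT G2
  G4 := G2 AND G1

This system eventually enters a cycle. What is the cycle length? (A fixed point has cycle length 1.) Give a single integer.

Step 0: 11000
Step 1: G0=(0+0>=1)=0 G1=G2&G0=0&1=0 G2=1(const) G3=NOT G2=NOT 0=1 G4=G2&G1=0&1=0 -> 00110
Step 2: G0=(1+0>=1)=1 G1=G2&G0=1&0=0 G2=1(const) G3=NOT G2=NOT 1=0 G4=G2&G1=1&0=0 -> 10100
Step 3: G0=(1+0>=1)=1 G1=G2&G0=1&1=1 G2=1(const) G3=NOT G2=NOT 1=0 G4=G2&G1=1&0=0 -> 11100
Step 4: G0=(1+0>=1)=1 G1=G2&G0=1&1=1 G2=1(const) G3=NOT G2=NOT 1=0 G4=G2&G1=1&1=1 -> 11101
Step 5: G0=(1+1>=1)=1 G1=G2&G0=1&1=1 G2=1(const) G3=NOT G2=NOT 1=0 G4=G2&G1=1&1=1 -> 11101
State from step 5 equals state from step 4 -> cycle length 1

Answer: 1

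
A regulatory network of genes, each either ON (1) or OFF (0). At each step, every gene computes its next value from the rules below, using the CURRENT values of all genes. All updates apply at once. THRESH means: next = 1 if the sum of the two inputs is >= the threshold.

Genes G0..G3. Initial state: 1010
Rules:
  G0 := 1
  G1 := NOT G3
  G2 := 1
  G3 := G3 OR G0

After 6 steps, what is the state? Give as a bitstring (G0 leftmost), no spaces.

Step 1: G0=1(const) G1=NOT G3=NOT 0=1 G2=1(const) G3=G3|G0=0|1=1 -> 1111
Step 2: G0=1(const) G1=NOT G3=NOT 1=0 G2=1(const) G3=G3|G0=1|1=1 -> 1011
Step 3: G0=1(const) G1=NOT G3=NOT 1=0 G2=1(const) G3=G3|G0=1|1=1 -> 1011
Step 4: G0=1(const) G1=NOT G3=NOT 1=0 G2=1(const) G3=G3|G0=1|1=1 -> 1011
Step 5: G0=1(const) G1=NOT G3=NOT 1=0 G2=1(const) G3=G3|G0=1|1=1 -> 1011
Step 6: G0=1(const) G1=NOT G3=NOT 1=0 G2=1(const) G3=G3|G0=1|1=1 -> 1011

1011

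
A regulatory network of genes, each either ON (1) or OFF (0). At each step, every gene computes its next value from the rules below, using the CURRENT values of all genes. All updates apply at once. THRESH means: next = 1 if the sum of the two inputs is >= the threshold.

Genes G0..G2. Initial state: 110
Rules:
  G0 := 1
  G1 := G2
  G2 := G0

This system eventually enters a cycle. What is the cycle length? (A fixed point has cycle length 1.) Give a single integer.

Step 0: 110
Step 1: G0=1(const) G1=G2=0 G2=G0=1 -> 101
Step 2: G0=1(const) G1=G2=1 G2=G0=1 -> 111
Step 3: G0=1(const) G1=G2=1 G2=G0=1 -> 111
State from step 3 equals state from step 2 -> cycle length 1

Answer: 1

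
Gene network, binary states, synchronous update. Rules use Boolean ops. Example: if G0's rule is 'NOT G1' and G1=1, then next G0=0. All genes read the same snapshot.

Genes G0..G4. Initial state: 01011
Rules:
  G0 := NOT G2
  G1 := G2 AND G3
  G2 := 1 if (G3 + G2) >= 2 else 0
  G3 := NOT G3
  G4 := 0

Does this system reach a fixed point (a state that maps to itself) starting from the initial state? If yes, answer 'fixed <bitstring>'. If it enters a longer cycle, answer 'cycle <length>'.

Answer: cycle 2

Derivation:
Step 0: 01011
Step 1: G0=NOT G2=NOT 0=1 G1=G2&G3=0&1=0 G2=(1+0>=2)=0 G3=NOT G3=NOT 1=0 G4=0(const) -> 10000
Step 2: G0=NOT G2=NOT 0=1 G1=G2&G3=0&0=0 G2=(0+0>=2)=0 G3=NOT G3=NOT 0=1 G4=0(const) -> 10010
Step 3: G0=NOT G2=NOT 0=1 G1=G2&G3=0&1=0 G2=(1+0>=2)=0 G3=NOT G3=NOT 1=0 G4=0(const) -> 10000
Cycle of length 2 starting at step 1 -> no fixed point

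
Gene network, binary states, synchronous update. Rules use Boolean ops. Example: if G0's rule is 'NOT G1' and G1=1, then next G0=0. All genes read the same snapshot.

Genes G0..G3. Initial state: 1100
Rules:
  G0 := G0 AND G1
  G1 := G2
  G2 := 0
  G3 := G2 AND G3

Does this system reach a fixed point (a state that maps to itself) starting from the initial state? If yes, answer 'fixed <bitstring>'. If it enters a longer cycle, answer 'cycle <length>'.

Answer: fixed 0000

Derivation:
Step 0: 1100
Step 1: G0=G0&G1=1&1=1 G1=G2=0 G2=0(const) G3=G2&G3=0&0=0 -> 1000
Step 2: G0=G0&G1=1&0=0 G1=G2=0 G2=0(const) G3=G2&G3=0&0=0 -> 0000
Step 3: G0=G0&G1=0&0=0 G1=G2=0 G2=0(const) G3=G2&G3=0&0=0 -> 0000
Fixed point reached at step 2: 0000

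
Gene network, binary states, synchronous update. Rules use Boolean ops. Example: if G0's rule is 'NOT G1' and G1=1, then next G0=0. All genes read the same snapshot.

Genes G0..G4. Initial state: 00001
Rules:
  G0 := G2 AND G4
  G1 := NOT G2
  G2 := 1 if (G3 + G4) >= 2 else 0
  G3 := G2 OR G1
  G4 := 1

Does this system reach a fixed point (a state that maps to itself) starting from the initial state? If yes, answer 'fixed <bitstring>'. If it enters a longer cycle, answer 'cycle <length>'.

Answer: fixed 10111

Derivation:
Step 0: 00001
Step 1: G0=G2&G4=0&1=0 G1=NOT G2=NOT 0=1 G2=(0+1>=2)=0 G3=G2|G1=0|0=0 G4=1(const) -> 01001
Step 2: G0=G2&G4=0&1=0 G1=NOT G2=NOT 0=1 G2=(0+1>=2)=0 G3=G2|G1=0|1=1 G4=1(const) -> 01011
Step 3: G0=G2&G4=0&1=0 G1=NOT G2=NOT 0=1 G2=(1+1>=2)=1 G3=G2|G1=0|1=1 G4=1(const) -> 01111
Step 4: G0=G2&G4=1&1=1 G1=NOT G2=NOT 1=0 G2=(1+1>=2)=1 G3=G2|G1=1|1=1 G4=1(const) -> 10111
Step 5: G0=G2&G4=1&1=1 G1=NOT G2=NOT 1=0 G2=(1+1>=2)=1 G3=G2|G1=1|0=1 G4=1(const) -> 10111
Fixed point reached at step 4: 10111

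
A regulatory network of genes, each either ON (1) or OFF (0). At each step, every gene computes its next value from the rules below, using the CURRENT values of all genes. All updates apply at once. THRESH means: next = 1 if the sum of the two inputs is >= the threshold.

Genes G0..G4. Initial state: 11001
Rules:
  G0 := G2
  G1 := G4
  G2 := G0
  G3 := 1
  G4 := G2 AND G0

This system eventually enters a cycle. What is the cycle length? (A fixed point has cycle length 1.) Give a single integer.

Answer: 2

Derivation:
Step 0: 11001
Step 1: G0=G2=0 G1=G4=1 G2=G0=1 G3=1(const) G4=G2&G0=0&1=0 -> 01110
Step 2: G0=G2=1 G1=G4=0 G2=G0=0 G3=1(const) G4=G2&G0=1&0=0 -> 10010
Step 3: G0=G2=0 G1=G4=0 G2=G0=1 G3=1(const) G4=G2&G0=0&1=0 -> 00110
Step 4: G0=G2=1 G1=G4=0 G2=G0=0 G3=1(const) G4=G2&G0=1&0=0 -> 10010
State from step 4 equals state from step 2 -> cycle length 2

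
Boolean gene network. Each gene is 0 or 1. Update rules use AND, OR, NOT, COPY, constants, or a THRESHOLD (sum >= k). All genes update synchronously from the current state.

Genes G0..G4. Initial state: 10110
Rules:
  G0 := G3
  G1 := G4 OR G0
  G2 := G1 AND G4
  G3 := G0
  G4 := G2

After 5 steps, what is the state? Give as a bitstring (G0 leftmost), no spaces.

Step 1: G0=G3=1 G1=G4|G0=0|1=1 G2=G1&G4=0&0=0 G3=G0=1 G4=G2=1 -> 11011
Step 2: G0=G3=1 G1=G4|G0=1|1=1 G2=G1&G4=1&1=1 G3=G0=1 G4=G2=0 -> 11110
Step 3: G0=G3=1 G1=G4|G0=0|1=1 G2=G1&G4=1&0=0 G3=G0=1 G4=G2=1 -> 11011
Step 4: G0=G3=1 G1=G4|G0=1|1=1 G2=G1&G4=1&1=1 G3=G0=1 G4=G2=0 -> 11110
Step 5: G0=G3=1 G1=G4|G0=0|1=1 G2=G1&G4=1&0=0 G3=G0=1 G4=G2=1 -> 11011

11011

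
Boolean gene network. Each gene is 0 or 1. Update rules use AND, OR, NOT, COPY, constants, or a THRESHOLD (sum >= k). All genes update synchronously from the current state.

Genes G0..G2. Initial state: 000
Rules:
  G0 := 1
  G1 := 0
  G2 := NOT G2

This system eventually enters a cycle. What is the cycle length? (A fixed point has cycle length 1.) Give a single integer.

Step 0: 000
Step 1: G0=1(const) G1=0(const) G2=NOT G2=NOT 0=1 -> 101
Step 2: G0=1(const) G1=0(const) G2=NOT G2=NOT 1=0 -> 100
Step 3: G0=1(const) G1=0(const) G2=NOT G2=NOT 0=1 -> 101
State from step 3 equals state from step 1 -> cycle length 2

Answer: 2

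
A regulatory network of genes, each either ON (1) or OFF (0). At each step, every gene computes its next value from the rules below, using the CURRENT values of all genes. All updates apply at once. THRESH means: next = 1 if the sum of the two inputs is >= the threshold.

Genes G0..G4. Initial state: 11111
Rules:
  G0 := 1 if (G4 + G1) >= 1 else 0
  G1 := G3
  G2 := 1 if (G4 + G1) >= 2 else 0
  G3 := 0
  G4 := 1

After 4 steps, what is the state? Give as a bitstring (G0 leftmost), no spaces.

Step 1: G0=(1+1>=1)=1 G1=G3=1 G2=(1+1>=2)=1 G3=0(const) G4=1(const) -> 11101
Step 2: G0=(1+1>=1)=1 G1=G3=0 G2=(1+1>=2)=1 G3=0(const) G4=1(const) -> 10101
Step 3: G0=(1+0>=1)=1 G1=G3=0 G2=(1+0>=2)=0 G3=0(const) G4=1(const) -> 10001
Step 4: G0=(1+0>=1)=1 G1=G3=0 G2=(1+0>=2)=0 G3=0(const) G4=1(const) -> 10001

10001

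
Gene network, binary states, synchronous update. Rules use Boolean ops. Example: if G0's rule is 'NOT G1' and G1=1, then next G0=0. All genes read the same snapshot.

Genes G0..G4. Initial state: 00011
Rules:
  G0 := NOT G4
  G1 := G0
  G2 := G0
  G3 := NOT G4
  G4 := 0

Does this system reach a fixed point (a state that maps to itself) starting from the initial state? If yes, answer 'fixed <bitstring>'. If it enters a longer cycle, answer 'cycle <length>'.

Step 0: 00011
Step 1: G0=NOT G4=NOT 1=0 G1=G0=0 G2=G0=0 G3=NOT G4=NOT 1=0 G4=0(const) -> 00000
Step 2: G0=NOT G4=NOT 0=1 G1=G0=0 G2=G0=0 G3=NOT G4=NOT 0=1 G4=0(const) -> 10010
Step 3: G0=NOT G4=NOT 0=1 G1=G0=1 G2=G0=1 G3=NOT G4=NOT 0=1 G4=0(const) -> 11110
Step 4: G0=NOT G4=NOT 0=1 G1=G0=1 G2=G0=1 G3=NOT G4=NOT 0=1 G4=0(const) -> 11110
Fixed point reached at step 3: 11110

Answer: fixed 11110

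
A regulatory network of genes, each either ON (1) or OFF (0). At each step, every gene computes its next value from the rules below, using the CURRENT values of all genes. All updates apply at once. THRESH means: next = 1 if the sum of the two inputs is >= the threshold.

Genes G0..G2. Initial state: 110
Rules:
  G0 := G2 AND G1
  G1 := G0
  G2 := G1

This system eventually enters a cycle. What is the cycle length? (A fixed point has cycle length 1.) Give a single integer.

Answer: 1

Derivation:
Step 0: 110
Step 1: G0=G2&G1=0&1=0 G1=G0=1 G2=G1=1 -> 011
Step 2: G0=G2&G1=1&1=1 G1=G0=0 G2=G1=1 -> 101
Step 3: G0=G2&G1=1&0=0 G1=G0=1 G2=G1=0 -> 010
Step 4: G0=G2&G1=0&1=0 G1=G0=0 G2=G1=1 -> 001
Step 5: G0=G2&G1=1&0=0 G1=G0=0 G2=G1=0 -> 000
Step 6: G0=G2&G1=0&0=0 G1=G0=0 G2=G1=0 -> 000
State from step 6 equals state from step 5 -> cycle length 1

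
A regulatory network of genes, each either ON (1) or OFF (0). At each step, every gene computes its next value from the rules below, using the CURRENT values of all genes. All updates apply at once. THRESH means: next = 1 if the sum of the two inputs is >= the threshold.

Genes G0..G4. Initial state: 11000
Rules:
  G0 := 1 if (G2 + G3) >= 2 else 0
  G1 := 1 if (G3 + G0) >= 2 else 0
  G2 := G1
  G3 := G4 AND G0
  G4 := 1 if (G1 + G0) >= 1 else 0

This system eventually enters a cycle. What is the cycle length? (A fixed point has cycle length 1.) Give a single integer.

Step 0: 11000
Step 1: G0=(0+0>=2)=0 G1=(0+1>=2)=0 G2=G1=1 G3=G4&G0=0&1=0 G4=(1+1>=1)=1 -> 00101
Step 2: G0=(1+0>=2)=0 G1=(0+0>=2)=0 G2=G1=0 G3=G4&G0=1&0=0 G4=(0+0>=1)=0 -> 00000
Step 3: G0=(0+0>=2)=0 G1=(0+0>=2)=0 G2=G1=0 G3=G4&G0=0&0=0 G4=(0+0>=1)=0 -> 00000
State from step 3 equals state from step 2 -> cycle length 1

Answer: 1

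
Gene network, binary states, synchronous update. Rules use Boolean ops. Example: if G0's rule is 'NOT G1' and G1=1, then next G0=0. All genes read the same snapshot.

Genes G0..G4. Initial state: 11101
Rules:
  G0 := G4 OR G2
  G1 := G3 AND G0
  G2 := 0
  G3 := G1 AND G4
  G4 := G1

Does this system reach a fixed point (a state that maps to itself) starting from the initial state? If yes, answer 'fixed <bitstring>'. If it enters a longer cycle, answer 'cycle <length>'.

Step 0: 11101
Step 1: G0=G4|G2=1|1=1 G1=G3&G0=0&1=0 G2=0(const) G3=G1&G4=1&1=1 G4=G1=1 -> 10011
Step 2: G0=G4|G2=1|0=1 G1=G3&G0=1&1=1 G2=0(const) G3=G1&G4=0&1=0 G4=G1=0 -> 11000
Step 3: G0=G4|G2=0|0=0 G1=G3&G0=0&1=0 G2=0(const) G3=G1&G4=1&0=0 G4=G1=1 -> 00001
Step 4: G0=G4|G2=1|0=1 G1=G3&G0=0&0=0 G2=0(const) G3=G1&G4=0&1=0 G4=G1=0 -> 10000
Step 5: G0=G4|G2=0|0=0 G1=G3&G0=0&1=0 G2=0(const) G3=G1&G4=0&0=0 G4=G1=0 -> 00000
Step 6: G0=G4|G2=0|0=0 G1=G3&G0=0&0=0 G2=0(const) G3=G1&G4=0&0=0 G4=G1=0 -> 00000
Fixed point reached at step 5: 00000

Answer: fixed 00000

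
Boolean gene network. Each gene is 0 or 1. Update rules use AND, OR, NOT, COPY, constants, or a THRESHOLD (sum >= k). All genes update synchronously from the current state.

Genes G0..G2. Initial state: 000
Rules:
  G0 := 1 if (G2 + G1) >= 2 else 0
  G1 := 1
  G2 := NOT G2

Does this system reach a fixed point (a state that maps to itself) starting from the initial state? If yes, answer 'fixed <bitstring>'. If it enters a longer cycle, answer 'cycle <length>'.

Answer: cycle 2

Derivation:
Step 0: 000
Step 1: G0=(0+0>=2)=0 G1=1(const) G2=NOT G2=NOT 0=1 -> 011
Step 2: G0=(1+1>=2)=1 G1=1(const) G2=NOT G2=NOT 1=0 -> 110
Step 3: G0=(0+1>=2)=0 G1=1(const) G2=NOT G2=NOT 0=1 -> 011
Cycle of length 2 starting at step 1 -> no fixed point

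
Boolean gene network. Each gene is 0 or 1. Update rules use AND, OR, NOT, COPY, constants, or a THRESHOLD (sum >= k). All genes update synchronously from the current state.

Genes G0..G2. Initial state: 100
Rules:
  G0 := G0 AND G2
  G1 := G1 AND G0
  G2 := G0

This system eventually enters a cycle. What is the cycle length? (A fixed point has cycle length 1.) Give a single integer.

Answer: 1

Derivation:
Step 0: 100
Step 1: G0=G0&G2=1&0=0 G1=G1&G0=0&1=0 G2=G0=1 -> 001
Step 2: G0=G0&G2=0&1=0 G1=G1&G0=0&0=0 G2=G0=0 -> 000
Step 3: G0=G0&G2=0&0=0 G1=G1&G0=0&0=0 G2=G0=0 -> 000
State from step 3 equals state from step 2 -> cycle length 1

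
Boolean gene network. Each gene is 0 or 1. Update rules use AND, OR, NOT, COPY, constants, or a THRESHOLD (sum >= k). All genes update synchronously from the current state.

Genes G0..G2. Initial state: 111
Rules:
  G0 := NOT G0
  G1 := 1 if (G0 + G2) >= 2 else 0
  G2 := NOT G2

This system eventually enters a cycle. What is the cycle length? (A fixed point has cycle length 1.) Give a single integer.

Answer: 2

Derivation:
Step 0: 111
Step 1: G0=NOT G0=NOT 1=0 G1=(1+1>=2)=1 G2=NOT G2=NOT 1=0 -> 010
Step 2: G0=NOT G0=NOT 0=1 G1=(0+0>=2)=0 G2=NOT G2=NOT 0=1 -> 101
Step 3: G0=NOT G0=NOT 1=0 G1=(1+1>=2)=1 G2=NOT G2=NOT 1=0 -> 010
State from step 3 equals state from step 1 -> cycle length 2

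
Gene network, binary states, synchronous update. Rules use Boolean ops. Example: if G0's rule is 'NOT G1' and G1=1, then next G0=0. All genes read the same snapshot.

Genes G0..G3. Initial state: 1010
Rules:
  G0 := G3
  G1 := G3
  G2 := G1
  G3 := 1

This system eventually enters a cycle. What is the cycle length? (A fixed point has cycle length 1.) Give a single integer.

Step 0: 1010
Step 1: G0=G3=0 G1=G3=0 G2=G1=0 G3=1(const) -> 0001
Step 2: G0=G3=1 G1=G3=1 G2=G1=0 G3=1(const) -> 1101
Step 3: G0=G3=1 G1=G3=1 G2=G1=1 G3=1(const) -> 1111
Step 4: G0=G3=1 G1=G3=1 G2=G1=1 G3=1(const) -> 1111
State from step 4 equals state from step 3 -> cycle length 1

Answer: 1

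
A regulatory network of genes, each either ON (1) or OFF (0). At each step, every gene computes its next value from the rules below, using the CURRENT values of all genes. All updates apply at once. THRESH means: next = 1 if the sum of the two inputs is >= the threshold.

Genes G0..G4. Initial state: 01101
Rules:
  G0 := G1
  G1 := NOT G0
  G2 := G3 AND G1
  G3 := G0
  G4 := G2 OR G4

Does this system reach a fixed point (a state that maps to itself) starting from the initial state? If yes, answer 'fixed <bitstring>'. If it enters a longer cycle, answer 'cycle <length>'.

Step 0: 01101
Step 1: G0=G1=1 G1=NOT G0=NOT 0=1 G2=G3&G1=0&1=0 G3=G0=0 G4=G2|G4=1|1=1 -> 11001
Step 2: G0=G1=1 G1=NOT G0=NOT 1=0 G2=G3&G1=0&1=0 G3=G0=1 G4=G2|G4=0|1=1 -> 10011
Step 3: G0=G1=0 G1=NOT G0=NOT 1=0 G2=G3&G1=1&0=0 G3=G0=1 G4=G2|G4=0|1=1 -> 00011
Step 4: G0=G1=0 G1=NOT G0=NOT 0=1 G2=G3&G1=1&0=0 G3=G0=0 G4=G2|G4=0|1=1 -> 01001
Step 5: G0=G1=1 G1=NOT G0=NOT 0=1 G2=G3&G1=0&1=0 G3=G0=0 G4=G2|G4=0|1=1 -> 11001
Cycle of length 4 starting at step 1 -> no fixed point

Answer: cycle 4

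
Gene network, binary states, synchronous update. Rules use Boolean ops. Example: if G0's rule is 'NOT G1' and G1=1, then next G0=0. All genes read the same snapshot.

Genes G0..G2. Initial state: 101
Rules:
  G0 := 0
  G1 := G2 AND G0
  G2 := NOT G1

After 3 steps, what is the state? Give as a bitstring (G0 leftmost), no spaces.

Step 1: G0=0(const) G1=G2&G0=1&1=1 G2=NOT G1=NOT 0=1 -> 011
Step 2: G0=0(const) G1=G2&G0=1&0=0 G2=NOT G1=NOT 1=0 -> 000
Step 3: G0=0(const) G1=G2&G0=0&0=0 G2=NOT G1=NOT 0=1 -> 001

001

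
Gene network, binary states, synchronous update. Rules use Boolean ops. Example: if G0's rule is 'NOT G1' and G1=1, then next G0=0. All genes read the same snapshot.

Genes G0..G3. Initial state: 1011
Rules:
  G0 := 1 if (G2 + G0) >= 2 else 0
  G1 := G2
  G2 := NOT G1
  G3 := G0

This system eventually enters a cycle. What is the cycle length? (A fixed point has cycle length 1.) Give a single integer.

Step 0: 1011
Step 1: G0=(1+1>=2)=1 G1=G2=1 G2=NOT G1=NOT 0=1 G3=G0=1 -> 1111
Step 2: G0=(1+1>=2)=1 G1=G2=1 G2=NOT G1=NOT 1=0 G3=G0=1 -> 1101
Step 3: G0=(0+1>=2)=0 G1=G2=0 G2=NOT G1=NOT 1=0 G3=G0=1 -> 0001
Step 4: G0=(0+0>=2)=0 G1=G2=0 G2=NOT G1=NOT 0=1 G3=G0=0 -> 0010
Step 5: G0=(1+0>=2)=0 G1=G2=1 G2=NOT G1=NOT 0=1 G3=G0=0 -> 0110
Step 6: G0=(1+0>=2)=0 G1=G2=1 G2=NOT G1=NOT 1=0 G3=G0=0 -> 0100
Step 7: G0=(0+0>=2)=0 G1=G2=0 G2=NOT G1=NOT 1=0 G3=G0=0 -> 0000
Step 8: G0=(0+0>=2)=0 G1=G2=0 G2=NOT G1=NOT 0=1 G3=G0=0 -> 0010
State from step 8 equals state from step 4 -> cycle length 4

Answer: 4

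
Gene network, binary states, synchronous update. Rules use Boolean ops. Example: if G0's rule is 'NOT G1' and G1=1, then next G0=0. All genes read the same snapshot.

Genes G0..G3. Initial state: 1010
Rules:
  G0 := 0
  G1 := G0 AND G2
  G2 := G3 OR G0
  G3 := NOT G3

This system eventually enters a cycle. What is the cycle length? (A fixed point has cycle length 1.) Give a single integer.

Answer: 2

Derivation:
Step 0: 1010
Step 1: G0=0(const) G1=G0&G2=1&1=1 G2=G3|G0=0|1=1 G3=NOT G3=NOT 0=1 -> 0111
Step 2: G0=0(const) G1=G0&G2=0&1=0 G2=G3|G0=1|0=1 G3=NOT G3=NOT 1=0 -> 0010
Step 3: G0=0(const) G1=G0&G2=0&1=0 G2=G3|G0=0|0=0 G3=NOT G3=NOT 0=1 -> 0001
Step 4: G0=0(const) G1=G0&G2=0&0=0 G2=G3|G0=1|0=1 G3=NOT G3=NOT 1=0 -> 0010
State from step 4 equals state from step 2 -> cycle length 2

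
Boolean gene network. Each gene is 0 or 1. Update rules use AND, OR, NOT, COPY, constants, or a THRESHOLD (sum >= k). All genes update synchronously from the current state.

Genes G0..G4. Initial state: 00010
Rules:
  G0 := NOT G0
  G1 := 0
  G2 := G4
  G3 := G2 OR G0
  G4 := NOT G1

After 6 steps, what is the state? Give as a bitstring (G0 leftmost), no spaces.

Step 1: G0=NOT G0=NOT 0=1 G1=0(const) G2=G4=0 G3=G2|G0=0|0=0 G4=NOT G1=NOT 0=1 -> 10001
Step 2: G0=NOT G0=NOT 1=0 G1=0(const) G2=G4=1 G3=G2|G0=0|1=1 G4=NOT G1=NOT 0=1 -> 00111
Step 3: G0=NOT G0=NOT 0=1 G1=0(const) G2=G4=1 G3=G2|G0=1|0=1 G4=NOT G1=NOT 0=1 -> 10111
Step 4: G0=NOT G0=NOT 1=0 G1=0(const) G2=G4=1 G3=G2|G0=1|1=1 G4=NOT G1=NOT 0=1 -> 00111
Step 5: G0=NOT G0=NOT 0=1 G1=0(const) G2=G4=1 G3=G2|G0=1|0=1 G4=NOT G1=NOT 0=1 -> 10111
Step 6: G0=NOT G0=NOT 1=0 G1=0(const) G2=G4=1 G3=G2|G0=1|1=1 G4=NOT G1=NOT 0=1 -> 00111

00111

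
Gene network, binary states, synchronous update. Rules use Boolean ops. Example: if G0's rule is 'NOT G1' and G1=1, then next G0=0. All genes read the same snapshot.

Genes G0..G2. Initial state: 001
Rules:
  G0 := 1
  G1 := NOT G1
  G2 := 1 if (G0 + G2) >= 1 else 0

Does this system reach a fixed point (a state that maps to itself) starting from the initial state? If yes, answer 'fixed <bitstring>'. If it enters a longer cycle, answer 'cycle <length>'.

Step 0: 001
Step 1: G0=1(const) G1=NOT G1=NOT 0=1 G2=(0+1>=1)=1 -> 111
Step 2: G0=1(const) G1=NOT G1=NOT 1=0 G2=(1+1>=1)=1 -> 101
Step 3: G0=1(const) G1=NOT G1=NOT 0=1 G2=(1+1>=1)=1 -> 111
Cycle of length 2 starting at step 1 -> no fixed point

Answer: cycle 2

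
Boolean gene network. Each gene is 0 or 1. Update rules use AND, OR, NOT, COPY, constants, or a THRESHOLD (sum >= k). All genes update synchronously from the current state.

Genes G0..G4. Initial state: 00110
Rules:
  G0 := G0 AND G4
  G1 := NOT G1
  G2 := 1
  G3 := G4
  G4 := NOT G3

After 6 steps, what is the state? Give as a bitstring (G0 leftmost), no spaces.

Step 1: G0=G0&G4=0&0=0 G1=NOT G1=NOT 0=1 G2=1(const) G3=G4=0 G4=NOT G3=NOT 1=0 -> 01100
Step 2: G0=G0&G4=0&0=0 G1=NOT G1=NOT 1=0 G2=1(const) G3=G4=0 G4=NOT G3=NOT 0=1 -> 00101
Step 3: G0=G0&G4=0&1=0 G1=NOT G1=NOT 0=1 G2=1(const) G3=G4=1 G4=NOT G3=NOT 0=1 -> 01111
Step 4: G0=G0&G4=0&1=0 G1=NOT G1=NOT 1=0 G2=1(const) G3=G4=1 G4=NOT G3=NOT 1=0 -> 00110
Step 5: G0=G0&G4=0&0=0 G1=NOT G1=NOT 0=1 G2=1(const) G3=G4=0 G4=NOT G3=NOT 1=0 -> 01100
Step 6: G0=G0&G4=0&0=0 G1=NOT G1=NOT 1=0 G2=1(const) G3=G4=0 G4=NOT G3=NOT 0=1 -> 00101

00101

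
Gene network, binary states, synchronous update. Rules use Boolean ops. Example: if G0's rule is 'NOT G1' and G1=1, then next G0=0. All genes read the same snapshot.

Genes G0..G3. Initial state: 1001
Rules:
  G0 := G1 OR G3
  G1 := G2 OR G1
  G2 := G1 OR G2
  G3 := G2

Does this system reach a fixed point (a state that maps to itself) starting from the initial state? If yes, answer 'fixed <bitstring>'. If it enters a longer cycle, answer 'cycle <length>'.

Answer: fixed 0000

Derivation:
Step 0: 1001
Step 1: G0=G1|G3=0|1=1 G1=G2|G1=0|0=0 G2=G1|G2=0|0=0 G3=G2=0 -> 1000
Step 2: G0=G1|G3=0|0=0 G1=G2|G1=0|0=0 G2=G1|G2=0|0=0 G3=G2=0 -> 0000
Step 3: G0=G1|G3=0|0=0 G1=G2|G1=0|0=0 G2=G1|G2=0|0=0 G3=G2=0 -> 0000
Fixed point reached at step 2: 0000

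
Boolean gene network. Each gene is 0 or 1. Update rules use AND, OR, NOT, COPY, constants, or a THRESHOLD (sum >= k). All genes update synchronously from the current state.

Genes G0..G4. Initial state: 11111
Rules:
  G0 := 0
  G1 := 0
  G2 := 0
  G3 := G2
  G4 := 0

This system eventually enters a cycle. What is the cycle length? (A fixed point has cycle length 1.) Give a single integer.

Answer: 1

Derivation:
Step 0: 11111
Step 1: G0=0(const) G1=0(const) G2=0(const) G3=G2=1 G4=0(const) -> 00010
Step 2: G0=0(const) G1=0(const) G2=0(const) G3=G2=0 G4=0(const) -> 00000
Step 3: G0=0(const) G1=0(const) G2=0(const) G3=G2=0 G4=0(const) -> 00000
State from step 3 equals state from step 2 -> cycle length 1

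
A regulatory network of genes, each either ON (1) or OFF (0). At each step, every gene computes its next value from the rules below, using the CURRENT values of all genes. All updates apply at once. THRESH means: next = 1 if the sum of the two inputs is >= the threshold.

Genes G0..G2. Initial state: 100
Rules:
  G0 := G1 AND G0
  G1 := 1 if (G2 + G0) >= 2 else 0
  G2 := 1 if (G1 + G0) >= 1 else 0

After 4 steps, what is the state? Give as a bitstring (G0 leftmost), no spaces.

Step 1: G0=G1&G0=0&1=0 G1=(0+1>=2)=0 G2=(0+1>=1)=1 -> 001
Step 2: G0=G1&G0=0&0=0 G1=(1+0>=2)=0 G2=(0+0>=1)=0 -> 000
Step 3: G0=G1&G0=0&0=0 G1=(0+0>=2)=0 G2=(0+0>=1)=0 -> 000
Step 4: G0=G1&G0=0&0=0 G1=(0+0>=2)=0 G2=(0+0>=1)=0 -> 000

000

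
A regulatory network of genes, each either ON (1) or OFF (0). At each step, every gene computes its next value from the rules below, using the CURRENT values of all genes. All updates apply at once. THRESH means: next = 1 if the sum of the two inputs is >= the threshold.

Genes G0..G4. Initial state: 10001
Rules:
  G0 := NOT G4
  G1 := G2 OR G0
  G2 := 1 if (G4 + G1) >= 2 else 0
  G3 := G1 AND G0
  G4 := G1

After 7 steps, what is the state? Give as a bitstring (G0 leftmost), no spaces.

Step 1: G0=NOT G4=NOT 1=0 G1=G2|G0=0|1=1 G2=(1+0>=2)=0 G3=G1&G0=0&1=0 G4=G1=0 -> 01000
Step 2: G0=NOT G4=NOT 0=1 G1=G2|G0=0|0=0 G2=(0+1>=2)=0 G3=G1&G0=1&0=0 G4=G1=1 -> 10001
Step 3: G0=NOT G4=NOT 1=0 G1=G2|G0=0|1=1 G2=(1+0>=2)=0 G3=G1&G0=0&1=0 G4=G1=0 -> 01000
Step 4: G0=NOT G4=NOT 0=1 G1=G2|G0=0|0=0 G2=(0+1>=2)=0 G3=G1&G0=1&0=0 G4=G1=1 -> 10001
Step 5: G0=NOT G4=NOT 1=0 G1=G2|G0=0|1=1 G2=(1+0>=2)=0 G3=G1&G0=0&1=0 G4=G1=0 -> 01000
Step 6: G0=NOT G4=NOT 0=1 G1=G2|G0=0|0=0 G2=(0+1>=2)=0 G3=G1&G0=1&0=0 G4=G1=1 -> 10001
Step 7: G0=NOT G4=NOT 1=0 G1=G2|G0=0|1=1 G2=(1+0>=2)=0 G3=G1&G0=0&1=0 G4=G1=0 -> 01000

01000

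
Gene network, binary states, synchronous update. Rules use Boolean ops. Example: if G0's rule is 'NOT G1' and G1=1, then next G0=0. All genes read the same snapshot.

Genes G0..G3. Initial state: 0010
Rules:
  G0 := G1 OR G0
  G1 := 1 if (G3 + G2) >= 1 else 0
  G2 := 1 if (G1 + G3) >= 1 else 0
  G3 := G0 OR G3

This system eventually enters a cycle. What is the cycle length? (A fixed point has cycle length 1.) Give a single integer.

Step 0: 0010
Step 1: G0=G1|G0=0|0=0 G1=(0+1>=1)=1 G2=(0+0>=1)=0 G3=G0|G3=0|0=0 -> 0100
Step 2: G0=G1|G0=1|0=1 G1=(0+0>=1)=0 G2=(1+0>=1)=1 G3=G0|G3=0|0=0 -> 1010
Step 3: G0=G1|G0=0|1=1 G1=(0+1>=1)=1 G2=(0+0>=1)=0 G3=G0|G3=1|0=1 -> 1101
Step 4: G0=G1|G0=1|1=1 G1=(1+0>=1)=1 G2=(1+1>=1)=1 G3=G0|G3=1|1=1 -> 1111
Step 5: G0=G1|G0=1|1=1 G1=(1+1>=1)=1 G2=(1+1>=1)=1 G3=G0|G3=1|1=1 -> 1111
State from step 5 equals state from step 4 -> cycle length 1

Answer: 1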